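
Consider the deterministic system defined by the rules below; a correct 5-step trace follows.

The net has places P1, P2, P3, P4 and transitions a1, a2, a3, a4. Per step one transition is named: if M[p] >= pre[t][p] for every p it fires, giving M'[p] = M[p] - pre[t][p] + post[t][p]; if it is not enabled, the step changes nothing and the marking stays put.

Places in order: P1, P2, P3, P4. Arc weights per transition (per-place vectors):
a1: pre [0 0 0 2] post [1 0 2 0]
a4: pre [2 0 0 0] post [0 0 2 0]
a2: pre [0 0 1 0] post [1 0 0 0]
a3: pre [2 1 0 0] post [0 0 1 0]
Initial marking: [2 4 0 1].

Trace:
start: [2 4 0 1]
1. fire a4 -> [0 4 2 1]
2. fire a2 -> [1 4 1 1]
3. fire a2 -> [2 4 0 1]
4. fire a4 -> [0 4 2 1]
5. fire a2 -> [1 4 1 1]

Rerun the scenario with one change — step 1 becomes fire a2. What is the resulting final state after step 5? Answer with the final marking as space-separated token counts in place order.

1 4 1 1

(re-executing from step 1 with the substitution; state before step 1: [2 4 0 1])
1. fire a2 -> [2 4 0 1]
2. fire a2 -> [2 4 0 1]
3. fire a2 -> [2 4 0 1]
4. fire a4 -> [0 4 2 1]
5. fire a2 -> [1 4 1 1]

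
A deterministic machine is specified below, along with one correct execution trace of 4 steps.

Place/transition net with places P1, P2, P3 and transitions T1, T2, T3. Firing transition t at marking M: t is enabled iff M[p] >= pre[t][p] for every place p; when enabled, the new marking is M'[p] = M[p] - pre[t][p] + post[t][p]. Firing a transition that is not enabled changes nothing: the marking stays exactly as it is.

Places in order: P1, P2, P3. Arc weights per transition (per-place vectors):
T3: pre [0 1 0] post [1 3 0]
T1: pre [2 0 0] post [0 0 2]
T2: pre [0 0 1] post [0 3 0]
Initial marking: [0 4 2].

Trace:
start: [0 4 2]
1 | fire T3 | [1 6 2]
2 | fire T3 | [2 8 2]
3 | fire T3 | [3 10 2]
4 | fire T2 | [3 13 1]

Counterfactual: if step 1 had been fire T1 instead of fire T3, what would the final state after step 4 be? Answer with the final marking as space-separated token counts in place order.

2 11 1

(re-executing from step 1 with the substitution; state before step 1: [0 4 2])
1 | fire T1 | [0 4 2]
2 | fire T3 | [1 6 2]
3 | fire T3 | [2 8 2]
4 | fire T2 | [2 11 1]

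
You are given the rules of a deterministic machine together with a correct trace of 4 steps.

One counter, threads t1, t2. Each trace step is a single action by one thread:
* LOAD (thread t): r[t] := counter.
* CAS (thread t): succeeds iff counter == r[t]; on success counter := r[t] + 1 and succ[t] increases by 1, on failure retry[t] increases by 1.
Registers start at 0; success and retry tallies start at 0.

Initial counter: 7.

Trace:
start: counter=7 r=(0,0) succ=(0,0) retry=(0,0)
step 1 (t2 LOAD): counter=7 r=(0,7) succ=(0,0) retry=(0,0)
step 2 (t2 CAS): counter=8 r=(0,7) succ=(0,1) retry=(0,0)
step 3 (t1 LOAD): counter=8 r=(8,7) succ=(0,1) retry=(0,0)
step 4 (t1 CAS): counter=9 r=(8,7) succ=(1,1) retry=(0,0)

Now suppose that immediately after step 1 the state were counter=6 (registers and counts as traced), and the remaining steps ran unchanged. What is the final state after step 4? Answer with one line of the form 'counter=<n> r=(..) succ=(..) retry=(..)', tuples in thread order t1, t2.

state after step 1 := counter=6 r=(0,7) succ=(0,0) retry=(0,0)
step 2 (t2 CAS): counter=6 r=(0,7) succ=(0,0) retry=(0,1)
step 3 (t1 LOAD): counter=6 r=(6,7) succ=(0,0) retry=(0,1)
step 4 (t1 CAS): counter=7 r=(6,7) succ=(1,0) retry=(0,1)

counter=7 r=(6,7) succ=(1,0) retry=(0,1)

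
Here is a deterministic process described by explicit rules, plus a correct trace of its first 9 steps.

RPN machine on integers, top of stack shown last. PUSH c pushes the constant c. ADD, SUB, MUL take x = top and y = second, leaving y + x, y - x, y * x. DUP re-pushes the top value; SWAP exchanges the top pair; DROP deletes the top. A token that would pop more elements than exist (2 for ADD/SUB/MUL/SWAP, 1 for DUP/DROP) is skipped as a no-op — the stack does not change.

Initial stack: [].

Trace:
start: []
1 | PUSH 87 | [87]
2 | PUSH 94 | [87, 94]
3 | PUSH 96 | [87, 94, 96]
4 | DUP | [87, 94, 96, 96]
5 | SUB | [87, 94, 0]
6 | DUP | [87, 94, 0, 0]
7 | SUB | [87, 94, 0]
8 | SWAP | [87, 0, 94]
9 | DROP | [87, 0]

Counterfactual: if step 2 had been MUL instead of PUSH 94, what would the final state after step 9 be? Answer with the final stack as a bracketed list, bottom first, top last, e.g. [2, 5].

[0]

(re-executing from step 2 with the substitution; state before step 2: [87])
2 | MUL | [87]
3 | PUSH 96 | [87, 96]
4 | DUP | [87, 96, 96]
5 | SUB | [87, 0]
6 | DUP | [87, 0, 0]
7 | SUB | [87, 0]
8 | SWAP | [0, 87]
9 | DROP | [0]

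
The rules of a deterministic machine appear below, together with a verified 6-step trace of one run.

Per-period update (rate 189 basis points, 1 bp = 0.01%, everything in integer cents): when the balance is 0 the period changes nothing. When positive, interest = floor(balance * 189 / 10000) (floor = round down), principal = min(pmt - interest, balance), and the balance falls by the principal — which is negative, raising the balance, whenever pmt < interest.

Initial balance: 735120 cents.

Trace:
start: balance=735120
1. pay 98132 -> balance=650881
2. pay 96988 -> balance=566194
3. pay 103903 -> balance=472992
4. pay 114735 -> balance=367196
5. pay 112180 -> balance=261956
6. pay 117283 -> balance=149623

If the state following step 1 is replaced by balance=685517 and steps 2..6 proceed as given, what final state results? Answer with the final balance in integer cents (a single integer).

187659

state after step 1 := balance=685517
2. pay 96988 -> balance=601485
3. pay 103903 -> balance=508950
4. pay 114735 -> balance=403834
5. pay 112180 -> balance=299286
6. pay 117283 -> balance=187659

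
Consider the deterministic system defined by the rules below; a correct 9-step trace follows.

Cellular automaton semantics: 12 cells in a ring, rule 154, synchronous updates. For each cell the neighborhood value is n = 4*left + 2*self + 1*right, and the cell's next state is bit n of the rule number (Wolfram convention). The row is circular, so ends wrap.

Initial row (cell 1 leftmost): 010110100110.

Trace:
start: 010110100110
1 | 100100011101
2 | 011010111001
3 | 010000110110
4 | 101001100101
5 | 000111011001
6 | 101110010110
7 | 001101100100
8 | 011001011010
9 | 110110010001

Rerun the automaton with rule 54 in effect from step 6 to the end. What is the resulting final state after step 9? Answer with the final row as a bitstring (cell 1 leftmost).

110111001111

(re-executing steps 6..9 under rule 54; state before step 6: 000111011001)
6 | 101000100111
7 | 011101111000
8 | 100010000100
9 | 110111001111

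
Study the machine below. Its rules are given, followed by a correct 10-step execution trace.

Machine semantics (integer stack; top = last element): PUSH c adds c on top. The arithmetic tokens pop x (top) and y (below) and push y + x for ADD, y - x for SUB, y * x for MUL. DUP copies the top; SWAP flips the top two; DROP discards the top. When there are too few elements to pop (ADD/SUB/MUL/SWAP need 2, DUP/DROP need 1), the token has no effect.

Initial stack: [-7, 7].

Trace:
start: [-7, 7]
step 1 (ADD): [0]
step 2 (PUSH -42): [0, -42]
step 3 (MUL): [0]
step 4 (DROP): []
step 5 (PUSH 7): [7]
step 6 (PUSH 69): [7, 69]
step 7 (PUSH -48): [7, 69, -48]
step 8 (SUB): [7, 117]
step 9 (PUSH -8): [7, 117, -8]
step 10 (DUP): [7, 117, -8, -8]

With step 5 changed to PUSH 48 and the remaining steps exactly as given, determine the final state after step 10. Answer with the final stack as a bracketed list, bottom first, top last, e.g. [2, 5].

(re-executing from step 5 with the substitution; state before step 5: [])
step 5 (PUSH 48): [48]
step 6 (PUSH 69): [48, 69]
step 7 (PUSH -48): [48, 69, -48]
step 8 (SUB): [48, 117]
step 9 (PUSH -8): [48, 117, -8]
step 10 (DUP): [48, 117, -8, -8]

[48, 117, -8, -8]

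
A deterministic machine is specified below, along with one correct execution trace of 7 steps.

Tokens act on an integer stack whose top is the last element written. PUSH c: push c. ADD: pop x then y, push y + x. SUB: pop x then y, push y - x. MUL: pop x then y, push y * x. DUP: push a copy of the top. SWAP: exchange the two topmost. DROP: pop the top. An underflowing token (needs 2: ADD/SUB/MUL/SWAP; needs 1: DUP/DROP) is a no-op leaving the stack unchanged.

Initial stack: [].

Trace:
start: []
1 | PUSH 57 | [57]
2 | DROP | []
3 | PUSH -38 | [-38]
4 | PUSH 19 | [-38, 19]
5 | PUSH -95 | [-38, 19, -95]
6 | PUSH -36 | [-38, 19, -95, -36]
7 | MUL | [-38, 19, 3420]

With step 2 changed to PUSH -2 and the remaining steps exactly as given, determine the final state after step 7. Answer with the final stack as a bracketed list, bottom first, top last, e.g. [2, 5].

(re-executing from step 2 with the substitution; state before step 2: [57])
2 | PUSH -2 | [57, -2]
3 | PUSH -38 | [57, -2, -38]
4 | PUSH 19 | [57, -2, -38, 19]
5 | PUSH -95 | [57, -2, -38, 19, -95]
6 | PUSH -36 | [57, -2, -38, 19, -95, -36]
7 | MUL | [57, -2, -38, 19, 3420]

[57, -2, -38, 19, 3420]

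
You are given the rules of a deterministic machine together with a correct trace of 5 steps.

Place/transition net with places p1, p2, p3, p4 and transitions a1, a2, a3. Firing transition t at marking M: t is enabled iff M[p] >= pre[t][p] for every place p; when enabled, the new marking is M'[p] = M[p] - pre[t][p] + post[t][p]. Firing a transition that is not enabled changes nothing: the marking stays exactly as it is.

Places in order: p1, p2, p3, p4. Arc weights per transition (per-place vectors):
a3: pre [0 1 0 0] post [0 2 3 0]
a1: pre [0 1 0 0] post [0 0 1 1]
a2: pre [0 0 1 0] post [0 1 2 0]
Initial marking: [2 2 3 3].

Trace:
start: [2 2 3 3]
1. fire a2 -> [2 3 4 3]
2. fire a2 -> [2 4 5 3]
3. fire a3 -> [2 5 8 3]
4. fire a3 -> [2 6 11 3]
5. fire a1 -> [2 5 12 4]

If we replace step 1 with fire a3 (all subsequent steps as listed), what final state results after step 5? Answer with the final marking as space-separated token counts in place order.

(re-executing from step 1 with the substitution; state before step 1: [2 2 3 3])
1. fire a3 -> [2 3 6 3]
2. fire a2 -> [2 4 7 3]
3. fire a3 -> [2 5 10 3]
4. fire a3 -> [2 6 13 3]
5. fire a1 -> [2 5 14 4]

2 5 14 4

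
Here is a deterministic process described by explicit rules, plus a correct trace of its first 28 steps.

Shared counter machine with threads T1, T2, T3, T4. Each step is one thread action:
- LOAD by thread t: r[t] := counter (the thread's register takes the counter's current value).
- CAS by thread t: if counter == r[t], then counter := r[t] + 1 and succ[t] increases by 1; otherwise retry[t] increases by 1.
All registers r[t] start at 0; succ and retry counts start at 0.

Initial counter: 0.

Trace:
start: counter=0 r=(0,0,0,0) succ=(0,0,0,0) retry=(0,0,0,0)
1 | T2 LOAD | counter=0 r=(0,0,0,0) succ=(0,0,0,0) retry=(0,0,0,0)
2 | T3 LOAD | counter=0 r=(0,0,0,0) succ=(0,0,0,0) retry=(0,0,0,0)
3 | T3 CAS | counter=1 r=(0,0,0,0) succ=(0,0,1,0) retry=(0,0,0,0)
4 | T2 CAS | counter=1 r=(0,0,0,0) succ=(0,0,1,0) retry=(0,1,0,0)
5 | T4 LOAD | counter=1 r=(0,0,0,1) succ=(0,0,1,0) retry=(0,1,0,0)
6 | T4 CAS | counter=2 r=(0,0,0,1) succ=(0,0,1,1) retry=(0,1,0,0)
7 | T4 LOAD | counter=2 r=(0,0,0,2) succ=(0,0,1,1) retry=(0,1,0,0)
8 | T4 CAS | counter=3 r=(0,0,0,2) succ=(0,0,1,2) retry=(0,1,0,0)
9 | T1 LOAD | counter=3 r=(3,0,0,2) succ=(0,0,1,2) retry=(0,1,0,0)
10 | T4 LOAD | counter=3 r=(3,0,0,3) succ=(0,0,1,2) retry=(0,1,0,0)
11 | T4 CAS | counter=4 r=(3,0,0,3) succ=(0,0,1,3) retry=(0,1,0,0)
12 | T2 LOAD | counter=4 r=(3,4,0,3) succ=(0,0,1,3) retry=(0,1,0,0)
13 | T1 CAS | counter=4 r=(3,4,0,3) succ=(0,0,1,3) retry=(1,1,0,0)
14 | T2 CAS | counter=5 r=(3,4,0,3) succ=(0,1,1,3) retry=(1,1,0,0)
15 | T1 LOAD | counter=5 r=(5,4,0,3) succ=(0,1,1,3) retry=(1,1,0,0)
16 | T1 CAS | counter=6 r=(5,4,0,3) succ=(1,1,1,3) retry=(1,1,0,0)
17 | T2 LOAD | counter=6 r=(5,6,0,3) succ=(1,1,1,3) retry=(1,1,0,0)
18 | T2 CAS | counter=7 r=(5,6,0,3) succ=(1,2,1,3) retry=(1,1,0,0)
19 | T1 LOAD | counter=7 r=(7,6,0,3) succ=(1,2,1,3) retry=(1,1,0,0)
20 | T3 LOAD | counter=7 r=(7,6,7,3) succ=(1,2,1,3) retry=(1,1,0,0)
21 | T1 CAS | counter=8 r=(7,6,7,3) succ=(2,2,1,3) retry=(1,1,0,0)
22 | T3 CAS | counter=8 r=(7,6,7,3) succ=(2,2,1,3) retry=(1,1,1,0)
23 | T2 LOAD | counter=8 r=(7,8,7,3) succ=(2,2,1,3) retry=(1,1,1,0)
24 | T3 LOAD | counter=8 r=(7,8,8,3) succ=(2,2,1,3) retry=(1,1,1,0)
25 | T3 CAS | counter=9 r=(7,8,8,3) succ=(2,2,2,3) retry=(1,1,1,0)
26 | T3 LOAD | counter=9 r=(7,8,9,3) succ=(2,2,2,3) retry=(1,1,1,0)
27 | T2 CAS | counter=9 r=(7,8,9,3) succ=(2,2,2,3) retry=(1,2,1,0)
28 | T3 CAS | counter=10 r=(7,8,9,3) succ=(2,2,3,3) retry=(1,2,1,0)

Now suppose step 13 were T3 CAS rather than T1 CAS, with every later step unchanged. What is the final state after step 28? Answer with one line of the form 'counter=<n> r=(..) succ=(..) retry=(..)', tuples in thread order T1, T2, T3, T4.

counter=10 r=(7,8,9,3) succ=(2,2,3,3) retry=(0,2,2,0)

(re-executing from step 13 with the substitution; state before step 13: counter=4 r=(3,4,0,3) succ=(0,0,1,3) retry=(0,1,0,0))
13 | T3 CAS | counter=4 r=(3,4,0,3) succ=(0,0,1,3) retry=(0,1,1,0)
14 | T2 CAS | counter=5 r=(3,4,0,3) succ=(0,1,1,3) retry=(0,1,1,0)
15 | T1 LOAD | counter=5 r=(5,4,0,3) succ=(0,1,1,3) retry=(0,1,1,0)
16 | T1 CAS | counter=6 r=(5,4,0,3) succ=(1,1,1,3) retry=(0,1,1,0)
17 | T2 LOAD | counter=6 r=(5,6,0,3) succ=(1,1,1,3) retry=(0,1,1,0)
18 | T2 CAS | counter=7 r=(5,6,0,3) succ=(1,2,1,3) retry=(0,1,1,0)
19 | T1 LOAD | counter=7 r=(7,6,0,3) succ=(1,2,1,3) retry=(0,1,1,0)
20 | T3 LOAD | counter=7 r=(7,6,7,3) succ=(1,2,1,3) retry=(0,1,1,0)
21 | T1 CAS | counter=8 r=(7,6,7,3) succ=(2,2,1,3) retry=(0,1,1,0)
22 | T3 CAS | counter=8 r=(7,6,7,3) succ=(2,2,1,3) retry=(0,1,2,0)
23 | T2 LOAD | counter=8 r=(7,8,7,3) succ=(2,2,1,3) retry=(0,1,2,0)
24 | T3 LOAD | counter=8 r=(7,8,8,3) succ=(2,2,1,3) retry=(0,1,2,0)
25 | T3 CAS | counter=9 r=(7,8,8,3) succ=(2,2,2,3) retry=(0,1,2,0)
26 | T3 LOAD | counter=9 r=(7,8,9,3) succ=(2,2,2,3) retry=(0,1,2,0)
27 | T2 CAS | counter=9 r=(7,8,9,3) succ=(2,2,2,3) retry=(0,2,2,0)
28 | T3 CAS | counter=10 r=(7,8,9,3) succ=(2,2,3,3) retry=(0,2,2,0)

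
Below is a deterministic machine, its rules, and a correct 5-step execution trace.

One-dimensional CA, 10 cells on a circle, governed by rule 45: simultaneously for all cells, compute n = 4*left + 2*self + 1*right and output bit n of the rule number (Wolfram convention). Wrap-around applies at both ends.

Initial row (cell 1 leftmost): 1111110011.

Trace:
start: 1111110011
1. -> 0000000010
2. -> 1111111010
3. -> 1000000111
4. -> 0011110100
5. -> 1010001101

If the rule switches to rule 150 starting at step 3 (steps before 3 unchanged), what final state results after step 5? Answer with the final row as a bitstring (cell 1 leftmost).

0001000111

(re-executing steps 3..5 under rule 150; state before step 3: 1111111010)
3. -> 0111110010
4. -> 1011101111
5. -> 0001000111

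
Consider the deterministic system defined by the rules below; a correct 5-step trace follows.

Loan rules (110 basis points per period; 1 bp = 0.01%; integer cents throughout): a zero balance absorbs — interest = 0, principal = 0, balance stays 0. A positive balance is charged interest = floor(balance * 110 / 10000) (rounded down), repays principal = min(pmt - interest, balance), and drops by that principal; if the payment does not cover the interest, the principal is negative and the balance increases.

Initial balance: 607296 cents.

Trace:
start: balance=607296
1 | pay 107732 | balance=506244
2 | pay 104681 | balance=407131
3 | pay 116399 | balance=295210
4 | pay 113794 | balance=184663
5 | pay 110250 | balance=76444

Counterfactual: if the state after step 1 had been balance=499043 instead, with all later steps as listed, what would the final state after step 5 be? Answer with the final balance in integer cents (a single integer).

68921

state after step 1 := balance=499043
2 | pay 104681 | balance=399851
3 | pay 116399 | balance=287850
4 | pay 113794 | balance=177222
5 | pay 110250 | balance=68921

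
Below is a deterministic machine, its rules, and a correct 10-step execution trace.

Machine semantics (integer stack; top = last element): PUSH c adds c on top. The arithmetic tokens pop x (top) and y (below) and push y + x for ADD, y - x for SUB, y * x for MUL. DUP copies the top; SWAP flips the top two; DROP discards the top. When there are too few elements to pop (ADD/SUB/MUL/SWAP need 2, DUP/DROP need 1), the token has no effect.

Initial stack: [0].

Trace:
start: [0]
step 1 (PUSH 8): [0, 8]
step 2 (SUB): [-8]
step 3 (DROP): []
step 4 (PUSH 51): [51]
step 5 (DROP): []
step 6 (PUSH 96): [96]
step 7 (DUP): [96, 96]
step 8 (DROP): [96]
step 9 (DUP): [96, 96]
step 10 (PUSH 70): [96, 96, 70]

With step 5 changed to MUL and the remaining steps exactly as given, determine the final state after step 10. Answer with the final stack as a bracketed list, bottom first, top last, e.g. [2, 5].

(re-executing from step 5 with the substitution; state before step 5: [51])
step 5 (MUL): [51]
step 6 (PUSH 96): [51, 96]
step 7 (DUP): [51, 96, 96]
step 8 (DROP): [51, 96]
step 9 (DUP): [51, 96, 96]
step 10 (PUSH 70): [51, 96, 96, 70]

[51, 96, 96, 70]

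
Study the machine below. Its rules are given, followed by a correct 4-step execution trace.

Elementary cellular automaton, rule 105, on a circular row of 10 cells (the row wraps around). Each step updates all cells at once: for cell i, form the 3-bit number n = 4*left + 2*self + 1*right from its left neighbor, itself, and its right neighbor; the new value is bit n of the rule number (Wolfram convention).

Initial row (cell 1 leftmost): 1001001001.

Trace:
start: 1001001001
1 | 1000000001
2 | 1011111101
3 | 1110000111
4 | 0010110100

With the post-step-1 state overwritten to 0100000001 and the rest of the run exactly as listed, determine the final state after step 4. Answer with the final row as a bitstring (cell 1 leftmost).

state after step 1 := 0100000001
2 | 1001111100
3 | 0001000100
4 | 1100010001

1100010001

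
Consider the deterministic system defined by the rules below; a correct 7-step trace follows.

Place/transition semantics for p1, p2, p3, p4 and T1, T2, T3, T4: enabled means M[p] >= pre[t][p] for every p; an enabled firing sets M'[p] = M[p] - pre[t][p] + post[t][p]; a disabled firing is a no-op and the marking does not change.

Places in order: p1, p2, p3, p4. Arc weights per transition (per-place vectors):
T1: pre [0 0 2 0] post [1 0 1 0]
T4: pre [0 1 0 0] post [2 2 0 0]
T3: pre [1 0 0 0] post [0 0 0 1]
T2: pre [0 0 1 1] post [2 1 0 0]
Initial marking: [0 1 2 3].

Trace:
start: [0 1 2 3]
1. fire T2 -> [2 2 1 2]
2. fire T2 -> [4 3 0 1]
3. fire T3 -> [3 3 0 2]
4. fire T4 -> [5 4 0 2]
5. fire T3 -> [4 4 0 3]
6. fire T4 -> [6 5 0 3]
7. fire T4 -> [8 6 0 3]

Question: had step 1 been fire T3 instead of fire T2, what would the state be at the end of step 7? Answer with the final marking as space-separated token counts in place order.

(re-executing from step 1 with the substitution; state before step 1: [0 1 2 3])
1. fire T3 -> [0 1 2 3]
2. fire T2 -> [2 2 1 2]
3. fire T3 -> [1 2 1 3]
4. fire T4 -> [3 3 1 3]
5. fire T3 -> [2 3 1 4]
6. fire T4 -> [4 4 1 4]
7. fire T4 -> [6 5 1 4]

6 5 1 4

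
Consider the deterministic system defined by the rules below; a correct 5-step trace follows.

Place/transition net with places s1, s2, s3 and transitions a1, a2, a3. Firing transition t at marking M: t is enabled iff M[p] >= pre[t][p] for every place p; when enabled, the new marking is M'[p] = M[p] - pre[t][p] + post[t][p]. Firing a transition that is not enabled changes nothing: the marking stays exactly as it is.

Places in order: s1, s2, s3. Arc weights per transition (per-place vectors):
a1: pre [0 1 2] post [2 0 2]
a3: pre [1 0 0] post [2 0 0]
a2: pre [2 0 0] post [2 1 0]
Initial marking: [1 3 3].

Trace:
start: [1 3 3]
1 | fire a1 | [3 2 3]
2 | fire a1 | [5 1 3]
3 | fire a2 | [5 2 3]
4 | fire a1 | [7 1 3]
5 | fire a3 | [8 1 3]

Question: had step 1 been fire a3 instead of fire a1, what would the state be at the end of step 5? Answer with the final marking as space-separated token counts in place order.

(re-executing from step 1 with the substitution; state before step 1: [1 3 3])
1 | fire a3 | [2 3 3]
2 | fire a1 | [4 2 3]
3 | fire a2 | [4 3 3]
4 | fire a1 | [6 2 3]
5 | fire a3 | [7 2 3]

7 2 3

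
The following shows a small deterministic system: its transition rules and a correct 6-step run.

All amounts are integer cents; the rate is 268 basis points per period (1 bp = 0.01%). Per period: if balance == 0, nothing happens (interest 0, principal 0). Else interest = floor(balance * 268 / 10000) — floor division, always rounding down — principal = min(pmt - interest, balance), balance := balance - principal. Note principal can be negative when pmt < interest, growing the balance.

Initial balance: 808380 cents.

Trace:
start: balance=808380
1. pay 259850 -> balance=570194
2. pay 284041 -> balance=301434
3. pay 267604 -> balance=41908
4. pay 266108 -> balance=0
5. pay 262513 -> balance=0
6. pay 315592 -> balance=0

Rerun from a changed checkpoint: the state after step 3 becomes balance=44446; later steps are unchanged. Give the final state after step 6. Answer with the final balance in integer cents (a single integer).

state after step 3 := balance=44446
4. pay 266108 -> balance=0
5. pay 262513 -> balance=0
6. pay 315592 -> balance=0

0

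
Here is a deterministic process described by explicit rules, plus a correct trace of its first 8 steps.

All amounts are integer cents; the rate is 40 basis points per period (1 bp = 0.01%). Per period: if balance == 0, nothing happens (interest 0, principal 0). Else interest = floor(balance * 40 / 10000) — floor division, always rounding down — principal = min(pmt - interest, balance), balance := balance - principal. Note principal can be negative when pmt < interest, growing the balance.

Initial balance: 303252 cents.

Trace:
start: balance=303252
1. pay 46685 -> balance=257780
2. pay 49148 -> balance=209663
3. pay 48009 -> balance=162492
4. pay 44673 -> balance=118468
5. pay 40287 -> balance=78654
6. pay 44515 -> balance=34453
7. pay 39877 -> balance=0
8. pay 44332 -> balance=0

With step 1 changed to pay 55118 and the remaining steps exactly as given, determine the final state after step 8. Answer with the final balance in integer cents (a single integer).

(re-executing from step 1 with the substitution; state before step 1: balance=303252)
1. pay 55118 -> balance=249347
2. pay 49148 -> balance=201196
3. pay 48009 -> balance=153991
4. pay 44673 -> balance=109933
5. pay 40287 -> balance=70085
6. pay 44515 -> balance=25850
7. pay 39877 -> balance=0
8. pay 44332 -> balance=0

0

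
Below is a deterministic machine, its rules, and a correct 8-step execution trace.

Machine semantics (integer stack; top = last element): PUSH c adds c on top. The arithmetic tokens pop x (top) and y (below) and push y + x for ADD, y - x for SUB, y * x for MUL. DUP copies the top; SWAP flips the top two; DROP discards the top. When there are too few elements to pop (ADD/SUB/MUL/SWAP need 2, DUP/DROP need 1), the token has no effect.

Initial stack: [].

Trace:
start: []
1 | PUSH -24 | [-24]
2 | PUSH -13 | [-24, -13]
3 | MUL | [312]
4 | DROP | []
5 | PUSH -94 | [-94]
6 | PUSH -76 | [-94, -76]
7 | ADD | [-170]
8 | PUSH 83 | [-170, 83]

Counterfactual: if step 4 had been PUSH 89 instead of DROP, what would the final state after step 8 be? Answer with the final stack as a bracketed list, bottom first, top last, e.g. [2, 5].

[312, 89, -170, 83]

(re-executing from step 4 with the substitution; state before step 4: [312])
4 | PUSH 89 | [312, 89]
5 | PUSH -94 | [312, 89, -94]
6 | PUSH -76 | [312, 89, -94, -76]
7 | ADD | [312, 89, -170]
8 | PUSH 83 | [312, 89, -170, 83]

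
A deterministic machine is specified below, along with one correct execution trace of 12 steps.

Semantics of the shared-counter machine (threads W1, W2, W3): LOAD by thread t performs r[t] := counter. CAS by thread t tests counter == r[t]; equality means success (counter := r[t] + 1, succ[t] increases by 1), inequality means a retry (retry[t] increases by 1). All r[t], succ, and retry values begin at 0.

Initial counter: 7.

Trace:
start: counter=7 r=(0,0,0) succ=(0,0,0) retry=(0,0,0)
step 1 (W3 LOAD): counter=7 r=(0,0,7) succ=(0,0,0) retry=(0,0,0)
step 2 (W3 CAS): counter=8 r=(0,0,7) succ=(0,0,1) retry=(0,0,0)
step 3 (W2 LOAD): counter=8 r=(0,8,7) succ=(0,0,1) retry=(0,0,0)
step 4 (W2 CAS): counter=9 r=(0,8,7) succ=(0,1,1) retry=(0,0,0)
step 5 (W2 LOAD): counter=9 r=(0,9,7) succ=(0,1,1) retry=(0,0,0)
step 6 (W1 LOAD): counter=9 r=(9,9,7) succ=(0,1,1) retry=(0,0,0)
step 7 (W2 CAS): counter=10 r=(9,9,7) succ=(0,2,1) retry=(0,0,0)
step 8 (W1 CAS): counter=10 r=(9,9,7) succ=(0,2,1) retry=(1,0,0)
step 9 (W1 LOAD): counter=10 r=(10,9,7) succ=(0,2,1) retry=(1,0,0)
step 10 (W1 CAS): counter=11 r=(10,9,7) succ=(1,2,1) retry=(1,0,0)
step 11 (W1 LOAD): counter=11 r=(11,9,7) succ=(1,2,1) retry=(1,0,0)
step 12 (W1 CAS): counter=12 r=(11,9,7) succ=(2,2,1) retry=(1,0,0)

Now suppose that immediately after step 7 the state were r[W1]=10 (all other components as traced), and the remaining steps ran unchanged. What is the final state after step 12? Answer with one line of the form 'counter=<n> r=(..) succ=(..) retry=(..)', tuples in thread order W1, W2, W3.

counter=13 r=(12,9,7) succ=(3,2,1) retry=(0,0,0)

state after step 7 := counter=10 r=(10,9,7) succ=(0,2,1) retry=(0,0,0)
step 8 (W1 CAS): counter=11 r=(10,9,7) succ=(1,2,1) retry=(0,0,0)
step 9 (W1 LOAD): counter=11 r=(11,9,7) succ=(1,2,1) retry=(0,0,0)
step 10 (W1 CAS): counter=12 r=(11,9,7) succ=(2,2,1) retry=(0,0,0)
step 11 (W1 LOAD): counter=12 r=(12,9,7) succ=(2,2,1) retry=(0,0,0)
step 12 (W1 CAS): counter=13 r=(12,9,7) succ=(3,2,1) retry=(0,0,0)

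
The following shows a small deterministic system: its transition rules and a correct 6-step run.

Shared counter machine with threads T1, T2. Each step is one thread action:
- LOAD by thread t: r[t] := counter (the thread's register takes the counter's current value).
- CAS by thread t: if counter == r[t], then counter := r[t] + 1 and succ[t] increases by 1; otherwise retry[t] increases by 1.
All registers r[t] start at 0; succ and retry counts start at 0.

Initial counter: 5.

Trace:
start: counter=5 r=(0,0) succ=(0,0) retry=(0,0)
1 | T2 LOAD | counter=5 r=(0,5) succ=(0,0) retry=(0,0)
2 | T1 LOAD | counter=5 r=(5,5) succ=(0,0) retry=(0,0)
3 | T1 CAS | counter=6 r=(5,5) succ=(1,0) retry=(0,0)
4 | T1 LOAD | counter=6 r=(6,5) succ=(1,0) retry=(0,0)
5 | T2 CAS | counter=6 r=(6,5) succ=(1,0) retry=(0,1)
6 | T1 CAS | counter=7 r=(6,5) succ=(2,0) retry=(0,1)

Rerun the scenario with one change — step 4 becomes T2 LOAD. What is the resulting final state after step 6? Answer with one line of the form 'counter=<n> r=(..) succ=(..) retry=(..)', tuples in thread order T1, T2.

(re-executing from step 4 with the substitution; state before step 4: counter=6 r=(5,5) succ=(1,0) retry=(0,0))
4 | T2 LOAD | counter=6 r=(5,6) succ=(1,0) retry=(0,0)
5 | T2 CAS | counter=7 r=(5,6) succ=(1,1) retry=(0,0)
6 | T1 CAS | counter=7 r=(5,6) succ=(1,1) retry=(1,0)

counter=7 r=(5,6) succ=(1,1) retry=(1,0)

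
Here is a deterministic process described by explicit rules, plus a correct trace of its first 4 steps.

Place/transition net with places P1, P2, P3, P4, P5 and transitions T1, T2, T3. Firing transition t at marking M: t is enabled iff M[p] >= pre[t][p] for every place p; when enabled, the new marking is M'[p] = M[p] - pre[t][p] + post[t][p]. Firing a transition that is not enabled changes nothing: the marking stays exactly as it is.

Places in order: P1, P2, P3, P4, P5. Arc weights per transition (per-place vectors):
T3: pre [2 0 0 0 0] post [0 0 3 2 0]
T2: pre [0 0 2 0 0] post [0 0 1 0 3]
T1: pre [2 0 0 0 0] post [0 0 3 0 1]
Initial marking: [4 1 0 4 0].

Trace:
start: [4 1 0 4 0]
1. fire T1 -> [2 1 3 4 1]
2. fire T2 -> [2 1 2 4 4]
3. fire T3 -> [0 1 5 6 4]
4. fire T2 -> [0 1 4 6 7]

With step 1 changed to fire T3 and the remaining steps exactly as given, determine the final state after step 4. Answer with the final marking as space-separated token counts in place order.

0 1 4 8 6

(re-executing from step 1 with the substitution; state before step 1: [4 1 0 4 0])
1. fire T3 -> [2 1 3 6 0]
2. fire T2 -> [2 1 2 6 3]
3. fire T3 -> [0 1 5 8 3]
4. fire T2 -> [0 1 4 8 6]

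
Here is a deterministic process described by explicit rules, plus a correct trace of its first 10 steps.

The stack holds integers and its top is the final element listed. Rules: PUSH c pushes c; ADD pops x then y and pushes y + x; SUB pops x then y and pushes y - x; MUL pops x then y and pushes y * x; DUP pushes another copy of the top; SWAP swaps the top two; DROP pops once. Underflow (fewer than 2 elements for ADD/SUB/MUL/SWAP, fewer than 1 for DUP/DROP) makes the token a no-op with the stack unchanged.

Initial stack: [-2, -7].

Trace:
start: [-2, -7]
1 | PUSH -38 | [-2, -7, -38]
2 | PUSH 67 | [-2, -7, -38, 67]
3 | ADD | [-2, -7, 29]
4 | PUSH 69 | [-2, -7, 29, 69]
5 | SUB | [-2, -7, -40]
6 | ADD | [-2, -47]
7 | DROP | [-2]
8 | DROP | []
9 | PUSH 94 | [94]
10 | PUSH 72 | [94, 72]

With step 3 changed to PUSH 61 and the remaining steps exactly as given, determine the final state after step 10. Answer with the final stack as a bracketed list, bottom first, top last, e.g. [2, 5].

(re-executing from step 3 with the substitution; state before step 3: [-2, -7, -38, 67])
3 | PUSH 61 | [-2, -7, -38, 67, 61]
4 | PUSH 69 | [-2, -7, -38, 67, 61, 69]
5 | SUB | [-2, -7, -38, 67, -8]
6 | ADD | [-2, -7, -38, 59]
7 | DROP | [-2, -7, -38]
8 | DROP | [-2, -7]
9 | PUSH 94 | [-2, -7, 94]
10 | PUSH 72 | [-2, -7, 94, 72]

[-2, -7, 94, 72]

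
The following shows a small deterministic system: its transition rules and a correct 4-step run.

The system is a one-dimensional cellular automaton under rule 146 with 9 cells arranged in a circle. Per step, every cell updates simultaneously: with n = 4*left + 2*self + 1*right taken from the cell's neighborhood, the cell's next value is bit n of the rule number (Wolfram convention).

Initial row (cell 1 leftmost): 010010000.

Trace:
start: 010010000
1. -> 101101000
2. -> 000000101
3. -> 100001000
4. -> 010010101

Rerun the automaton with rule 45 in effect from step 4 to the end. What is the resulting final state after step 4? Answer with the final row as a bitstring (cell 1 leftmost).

(re-executing step 4 under rule 45; state before step 4: 100001000)
4. -> 101101010

101101010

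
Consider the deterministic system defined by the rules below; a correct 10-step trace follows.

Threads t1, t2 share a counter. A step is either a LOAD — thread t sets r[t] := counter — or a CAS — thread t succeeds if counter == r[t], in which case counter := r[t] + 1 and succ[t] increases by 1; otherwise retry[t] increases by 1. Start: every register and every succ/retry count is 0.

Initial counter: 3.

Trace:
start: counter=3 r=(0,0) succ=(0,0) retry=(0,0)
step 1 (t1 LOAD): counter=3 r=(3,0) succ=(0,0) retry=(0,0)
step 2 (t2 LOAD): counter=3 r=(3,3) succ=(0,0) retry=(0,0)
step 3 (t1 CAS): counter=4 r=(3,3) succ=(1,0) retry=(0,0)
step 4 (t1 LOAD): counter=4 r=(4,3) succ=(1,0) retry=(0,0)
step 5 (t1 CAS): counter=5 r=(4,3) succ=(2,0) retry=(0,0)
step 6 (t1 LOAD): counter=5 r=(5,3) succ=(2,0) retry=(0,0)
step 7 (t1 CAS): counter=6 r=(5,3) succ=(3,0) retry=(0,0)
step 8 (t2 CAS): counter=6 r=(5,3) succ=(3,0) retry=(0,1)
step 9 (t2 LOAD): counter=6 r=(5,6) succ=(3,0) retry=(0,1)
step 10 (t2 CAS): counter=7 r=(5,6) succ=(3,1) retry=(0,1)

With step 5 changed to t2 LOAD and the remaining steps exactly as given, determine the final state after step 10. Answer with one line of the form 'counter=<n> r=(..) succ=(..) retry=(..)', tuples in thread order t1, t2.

counter=6 r=(4,5) succ=(2,1) retry=(0,1)

(re-executing from step 5 with the substitution; state before step 5: counter=4 r=(4,3) succ=(1,0) retry=(0,0))
step 5 (t2 LOAD): counter=4 r=(4,4) succ=(1,0) retry=(0,0)
step 6 (t1 LOAD): counter=4 r=(4,4) succ=(1,0) retry=(0,0)
step 7 (t1 CAS): counter=5 r=(4,4) succ=(2,0) retry=(0,0)
step 8 (t2 CAS): counter=5 r=(4,4) succ=(2,0) retry=(0,1)
step 9 (t2 LOAD): counter=5 r=(4,5) succ=(2,0) retry=(0,1)
step 10 (t2 CAS): counter=6 r=(4,5) succ=(2,1) retry=(0,1)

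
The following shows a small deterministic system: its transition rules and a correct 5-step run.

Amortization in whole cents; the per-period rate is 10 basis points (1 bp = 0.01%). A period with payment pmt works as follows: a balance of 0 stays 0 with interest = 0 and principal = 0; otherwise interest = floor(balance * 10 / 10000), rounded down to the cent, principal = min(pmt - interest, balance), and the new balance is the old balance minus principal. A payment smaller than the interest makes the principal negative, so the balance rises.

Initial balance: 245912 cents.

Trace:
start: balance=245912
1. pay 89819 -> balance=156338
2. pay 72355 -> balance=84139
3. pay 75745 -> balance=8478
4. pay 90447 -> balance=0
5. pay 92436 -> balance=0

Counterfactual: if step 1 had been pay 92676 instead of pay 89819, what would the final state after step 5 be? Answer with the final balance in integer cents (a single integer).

0

(re-executing from step 1 with the substitution; state before step 1: balance=245912)
1. pay 92676 -> balance=153481
2. pay 72355 -> balance=81279
3. pay 75745 -> balance=5615
4. pay 90447 -> balance=0
5. pay 92436 -> balance=0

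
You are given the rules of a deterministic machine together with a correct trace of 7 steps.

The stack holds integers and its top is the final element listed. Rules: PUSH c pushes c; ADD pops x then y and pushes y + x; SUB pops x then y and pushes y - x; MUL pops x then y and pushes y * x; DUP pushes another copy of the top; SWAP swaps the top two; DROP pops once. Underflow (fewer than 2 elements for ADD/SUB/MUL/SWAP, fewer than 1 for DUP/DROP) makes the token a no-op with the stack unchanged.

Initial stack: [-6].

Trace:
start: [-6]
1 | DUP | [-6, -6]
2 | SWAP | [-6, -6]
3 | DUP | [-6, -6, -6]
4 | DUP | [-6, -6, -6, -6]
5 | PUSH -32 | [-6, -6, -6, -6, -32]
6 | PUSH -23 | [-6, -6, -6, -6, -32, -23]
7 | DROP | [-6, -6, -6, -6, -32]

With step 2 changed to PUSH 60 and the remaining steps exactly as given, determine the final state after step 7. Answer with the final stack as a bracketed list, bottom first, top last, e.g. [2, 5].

(re-executing from step 2 with the substitution; state before step 2: [-6, -6])
2 | PUSH 60 | [-6, -6, 60]
3 | DUP | [-6, -6, 60, 60]
4 | DUP | [-6, -6, 60, 60, 60]
5 | PUSH -32 | [-6, -6, 60, 60, 60, -32]
6 | PUSH -23 | [-6, -6, 60, 60, 60, -32, -23]
7 | DROP | [-6, -6, 60, 60, 60, -32]

[-6, -6, 60, 60, 60, -32]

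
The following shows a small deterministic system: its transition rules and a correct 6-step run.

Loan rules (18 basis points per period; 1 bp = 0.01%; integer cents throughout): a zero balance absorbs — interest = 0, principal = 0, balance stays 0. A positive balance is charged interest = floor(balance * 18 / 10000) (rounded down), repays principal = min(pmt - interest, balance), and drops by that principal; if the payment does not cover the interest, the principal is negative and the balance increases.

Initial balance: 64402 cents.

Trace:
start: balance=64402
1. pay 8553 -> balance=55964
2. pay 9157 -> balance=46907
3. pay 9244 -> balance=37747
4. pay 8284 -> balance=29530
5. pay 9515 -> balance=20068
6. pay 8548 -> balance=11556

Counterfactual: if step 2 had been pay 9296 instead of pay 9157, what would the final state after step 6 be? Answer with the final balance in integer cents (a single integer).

(re-executing from step 2 with the substitution; state before step 2: balance=55964)
2. pay 9296 -> balance=46768
3. pay 9244 -> balance=37608
4. pay 8284 -> balance=29391
5. pay 9515 -> balance=19928
6. pay 8548 -> balance=11415

11415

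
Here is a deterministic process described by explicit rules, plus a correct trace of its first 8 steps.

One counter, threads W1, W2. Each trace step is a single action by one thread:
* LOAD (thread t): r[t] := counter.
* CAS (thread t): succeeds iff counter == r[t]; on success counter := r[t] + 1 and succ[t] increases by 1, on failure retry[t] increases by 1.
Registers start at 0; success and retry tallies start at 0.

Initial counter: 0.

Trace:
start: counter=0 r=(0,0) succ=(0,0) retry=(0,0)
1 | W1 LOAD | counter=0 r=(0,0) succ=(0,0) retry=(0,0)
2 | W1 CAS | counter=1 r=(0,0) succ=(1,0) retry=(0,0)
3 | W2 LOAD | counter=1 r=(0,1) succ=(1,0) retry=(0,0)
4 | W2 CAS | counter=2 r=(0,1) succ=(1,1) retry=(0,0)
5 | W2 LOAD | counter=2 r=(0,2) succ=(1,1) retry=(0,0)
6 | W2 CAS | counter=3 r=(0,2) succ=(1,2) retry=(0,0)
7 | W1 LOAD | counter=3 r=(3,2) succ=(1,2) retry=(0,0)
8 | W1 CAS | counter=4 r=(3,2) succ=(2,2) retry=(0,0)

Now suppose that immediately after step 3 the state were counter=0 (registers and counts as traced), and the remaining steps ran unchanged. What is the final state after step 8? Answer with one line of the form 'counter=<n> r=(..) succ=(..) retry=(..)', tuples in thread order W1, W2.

counter=2 r=(1,0) succ=(2,1) retry=(0,1)

state after step 3 := counter=0 r=(0,1) succ=(1,0) retry=(0,0)
4 | W2 CAS | counter=0 r=(0,1) succ=(1,0) retry=(0,1)
5 | W2 LOAD | counter=0 r=(0,0) succ=(1,0) retry=(0,1)
6 | W2 CAS | counter=1 r=(0,0) succ=(1,1) retry=(0,1)
7 | W1 LOAD | counter=1 r=(1,0) succ=(1,1) retry=(0,1)
8 | W1 CAS | counter=2 r=(1,0) succ=(2,1) retry=(0,1)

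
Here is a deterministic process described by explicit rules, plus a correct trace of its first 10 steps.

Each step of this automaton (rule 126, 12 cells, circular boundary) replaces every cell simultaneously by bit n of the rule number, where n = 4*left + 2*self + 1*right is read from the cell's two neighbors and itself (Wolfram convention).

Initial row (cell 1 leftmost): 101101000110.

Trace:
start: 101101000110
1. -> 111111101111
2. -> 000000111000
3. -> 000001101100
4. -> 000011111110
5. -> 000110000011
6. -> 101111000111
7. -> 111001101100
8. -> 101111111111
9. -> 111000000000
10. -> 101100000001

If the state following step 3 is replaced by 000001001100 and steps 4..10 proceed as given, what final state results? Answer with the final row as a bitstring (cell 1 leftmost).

state after step 3 := 000001001100
4. -> 000011111110
5. -> 000110000011
6. -> 101111000111
7. -> 111001101100
8. -> 101111111111
9. -> 111000000000
10. -> 101100000001

101100000001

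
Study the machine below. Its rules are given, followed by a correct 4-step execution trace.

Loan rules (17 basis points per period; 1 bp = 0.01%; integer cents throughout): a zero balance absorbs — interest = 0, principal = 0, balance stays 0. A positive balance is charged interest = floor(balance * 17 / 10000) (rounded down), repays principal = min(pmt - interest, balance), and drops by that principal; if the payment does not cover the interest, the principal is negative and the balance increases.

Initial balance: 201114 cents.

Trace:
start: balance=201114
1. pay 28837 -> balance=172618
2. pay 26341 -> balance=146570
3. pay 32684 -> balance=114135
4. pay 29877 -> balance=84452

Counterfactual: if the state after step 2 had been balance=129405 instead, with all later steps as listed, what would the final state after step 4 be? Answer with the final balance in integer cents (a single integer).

67227

state after step 2 := balance=129405
3. pay 32684 -> balance=96940
4. pay 29877 -> balance=67227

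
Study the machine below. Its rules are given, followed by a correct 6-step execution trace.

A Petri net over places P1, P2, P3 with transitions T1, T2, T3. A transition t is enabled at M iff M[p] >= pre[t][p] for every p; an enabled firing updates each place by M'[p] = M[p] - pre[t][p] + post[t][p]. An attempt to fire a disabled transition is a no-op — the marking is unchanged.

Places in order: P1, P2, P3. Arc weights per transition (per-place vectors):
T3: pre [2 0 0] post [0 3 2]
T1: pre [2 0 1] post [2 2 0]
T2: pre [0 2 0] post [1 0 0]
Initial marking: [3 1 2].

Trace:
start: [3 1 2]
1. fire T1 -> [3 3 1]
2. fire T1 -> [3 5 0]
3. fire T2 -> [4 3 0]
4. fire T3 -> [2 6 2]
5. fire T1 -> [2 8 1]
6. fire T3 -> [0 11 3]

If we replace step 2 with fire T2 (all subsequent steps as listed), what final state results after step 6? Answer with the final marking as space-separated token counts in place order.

(re-executing from step 2 with the substitution; state before step 2: [3 3 1])
2. fire T2 -> [4 1 1]
3. fire T2 -> [4 1 1]
4. fire T3 -> [2 4 3]
5. fire T1 -> [2 6 2]
6. fire T3 -> [0 9 4]

0 9 4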